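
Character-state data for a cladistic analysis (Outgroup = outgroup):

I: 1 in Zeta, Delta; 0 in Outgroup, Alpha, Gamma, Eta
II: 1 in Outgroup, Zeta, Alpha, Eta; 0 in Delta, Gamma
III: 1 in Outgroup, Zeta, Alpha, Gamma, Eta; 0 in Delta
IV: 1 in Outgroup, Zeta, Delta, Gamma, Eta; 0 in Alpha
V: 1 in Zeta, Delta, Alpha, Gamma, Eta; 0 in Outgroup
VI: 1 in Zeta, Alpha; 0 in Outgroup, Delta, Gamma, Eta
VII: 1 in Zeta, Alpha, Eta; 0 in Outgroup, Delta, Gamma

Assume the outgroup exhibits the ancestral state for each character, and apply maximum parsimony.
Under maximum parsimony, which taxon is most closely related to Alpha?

Character polarity is set by the outgroup: the derived state is whichever differs from the outgroup's state, so for II, III, IV the derived state is '0', and for the remaining characters it is '1'.
I (state '1') occurs in Delta and Zeta but conflicts with the nesting implied by the other characters — most parsimoniously interpreted as homoplasy.
II: derived state '0' in Delta and Gamma only — synapomorphy for {Delta, Gamma}.
III: derived state '0' in Delta only — an autapomorphy, so it tells us nothing about relationships among taxa.
IV (derived state '0') is unique to Alpha (autapomorphy; uninformative for grouping).
V (derived state '1') is shared by all ingroup taxa — unites the whole ingroup.
VI: derived state '1' in Alpha and Zeta only — synapomorphy for {Alpha, Zeta}.
Only Alpha, Eta, and Zeta show the derived state '1' for VII, supporting them as a clade.
Most parsimonious ingroup topology: (((Zeta,Alpha),Eta),(Delta,Gamma)).
Alpha and Zeta form a cherry on this tree, so they are sister taxa.

Zeta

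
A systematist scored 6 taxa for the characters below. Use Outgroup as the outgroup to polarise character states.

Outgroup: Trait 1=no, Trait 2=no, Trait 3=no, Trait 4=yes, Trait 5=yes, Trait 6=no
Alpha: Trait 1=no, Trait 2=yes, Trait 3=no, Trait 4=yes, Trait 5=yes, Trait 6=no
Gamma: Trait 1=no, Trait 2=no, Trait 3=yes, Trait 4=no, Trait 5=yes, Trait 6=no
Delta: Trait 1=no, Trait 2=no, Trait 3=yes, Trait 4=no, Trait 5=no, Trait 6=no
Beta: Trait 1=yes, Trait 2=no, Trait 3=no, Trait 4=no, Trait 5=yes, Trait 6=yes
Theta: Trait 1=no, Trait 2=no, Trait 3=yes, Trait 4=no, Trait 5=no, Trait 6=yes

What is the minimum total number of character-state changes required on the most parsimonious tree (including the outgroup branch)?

7

Character polarity is set by the outgroup: the derived state is whichever differs from the outgroup's state, so for Trait 4, Trait 5 the derived state is 'no', and for the remaining characters it is 'yes'.
Trait 1 (derived state 'yes') is unique to Beta (autapomorphy; uninformative for grouping).
Trait 2 (derived state 'yes') is unique to Alpha (autapomorphy; uninformative for grouping).
Trait 3 (derived state 'yes') is shared by Delta, Gamma, and Theta — a synapomorphy uniting that clade.
Trait 4: derived state 'no' in Beta, Delta, Gamma, and Theta only — synapomorphy for {Beta, Delta, Gamma, Theta}.
Trait 5: derived state 'no' in Delta and Theta only — synapomorphy for {Delta, Theta}.
Trait 6 groups Beta and Theta, which is incompatible with the clades supported by the remaining characters; treating it as convergent (homoplasy) costs fewer steps than any alternative tree.
Most parsimonious ingroup topology: (Alpha,((Gamma,(Delta,Theta)),Beta)).
Changes per character on this tree: Trait 1: 1; Trait 2: 1; Trait 3: 1; Trait 4: 1; Trait 5: 1; Trait 6: 2.
Total = 7.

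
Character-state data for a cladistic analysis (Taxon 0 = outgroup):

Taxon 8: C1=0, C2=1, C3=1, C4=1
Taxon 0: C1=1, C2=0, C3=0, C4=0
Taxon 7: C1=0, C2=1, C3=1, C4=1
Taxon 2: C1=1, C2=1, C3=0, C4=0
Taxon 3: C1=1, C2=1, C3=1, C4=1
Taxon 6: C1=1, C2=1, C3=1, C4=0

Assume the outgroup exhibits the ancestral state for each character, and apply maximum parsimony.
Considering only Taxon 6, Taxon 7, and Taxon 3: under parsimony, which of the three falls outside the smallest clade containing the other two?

Character polarity is set by the outgroup: the derived state is whichever differs from the outgroup's state, so for C1 the derived state is '0', and for the remaining characters it is '1'.
Only Taxon 7 and Taxon 8 show the derived state '0' for C1, supporting them as a clade.
All ingroup taxa share the derived state '1' for C2; it defines the ingroup but does not resolve relationships within it.
C3 (derived state '1') is shared by Taxon 3, Taxon 6, Taxon 7, and Taxon 8 — a synapomorphy uniting that clade.
Only Taxon 3, Taxon 7, and Taxon 8 show the derived state '1' for C4, supporting them as a clade.
Most parsimonious ingroup topology: ((((Taxon 7,Taxon 8),Taxon 3),Taxon 6),Taxon 2).
Taxon 7 and Taxon 3 share a more recent common ancestor with each other than either does with Taxon 6, so Taxon 6 is the least closely related of the three.

Taxon 6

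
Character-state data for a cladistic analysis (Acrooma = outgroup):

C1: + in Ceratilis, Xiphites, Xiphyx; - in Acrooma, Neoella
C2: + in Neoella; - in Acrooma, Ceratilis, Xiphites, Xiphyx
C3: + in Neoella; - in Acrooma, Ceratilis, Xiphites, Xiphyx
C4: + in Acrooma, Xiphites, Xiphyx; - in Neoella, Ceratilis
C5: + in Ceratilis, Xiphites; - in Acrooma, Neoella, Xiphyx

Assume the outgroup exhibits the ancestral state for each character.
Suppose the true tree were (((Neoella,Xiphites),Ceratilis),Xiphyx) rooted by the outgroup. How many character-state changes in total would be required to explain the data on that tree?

Map each character onto (((Neoella,Xiphites),Ceratilis),Xiphyx) (rooted by Acrooma) and count the minimum state changes it requires (Fitch parsimony):
C1: 2; C2: 1; C3: 1; C4: 2; C5: 2.
Total tree length = 8.

8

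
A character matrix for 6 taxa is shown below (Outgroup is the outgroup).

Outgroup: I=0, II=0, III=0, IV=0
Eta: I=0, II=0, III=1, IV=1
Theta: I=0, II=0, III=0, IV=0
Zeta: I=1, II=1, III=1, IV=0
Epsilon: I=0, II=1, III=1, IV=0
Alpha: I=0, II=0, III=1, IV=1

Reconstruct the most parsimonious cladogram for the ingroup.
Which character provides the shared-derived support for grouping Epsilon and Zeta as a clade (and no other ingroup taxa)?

II

The outgroup has state '0' for every character, so '1' is the derived state throughout.
I (derived state '1') is unique to Zeta (autapomorphy; uninformative for grouping).
II (derived state '1') is shared by Epsilon and Zeta — a synapomorphy uniting that clade.
Only Alpha, Epsilon, Eta, and Zeta show the derived state '1' for III, supporting them as a clade.
Only Alpha and Eta show the derived state '1' for IV, supporting them as a clade.
Most parsimonious ingroup topology: (((Eta,Alpha),(Zeta,Epsilon)),Theta).
The clade {Epsilon, Zeta} is supported by II: its derived state '1' occurs in exactly those taxa and in no other taxon (including the outgroup).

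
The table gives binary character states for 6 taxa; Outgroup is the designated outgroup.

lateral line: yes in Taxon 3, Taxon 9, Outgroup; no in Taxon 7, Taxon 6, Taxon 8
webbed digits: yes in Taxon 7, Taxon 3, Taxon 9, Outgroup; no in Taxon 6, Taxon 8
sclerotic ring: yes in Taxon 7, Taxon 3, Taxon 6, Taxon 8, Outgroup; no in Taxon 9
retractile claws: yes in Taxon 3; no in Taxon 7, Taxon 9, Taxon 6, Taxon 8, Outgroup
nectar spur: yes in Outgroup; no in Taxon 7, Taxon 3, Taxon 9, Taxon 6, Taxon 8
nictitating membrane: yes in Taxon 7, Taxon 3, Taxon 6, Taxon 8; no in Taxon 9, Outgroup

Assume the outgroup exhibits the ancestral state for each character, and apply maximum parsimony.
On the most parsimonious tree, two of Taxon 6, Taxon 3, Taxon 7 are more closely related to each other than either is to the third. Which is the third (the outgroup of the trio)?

Taxon 3

Character polarity is set by the outgroup: the derived state is whichever differs from the outgroup's state, so for lateral line, webbed digits, sclerotic ring, nectar spur the derived state is 'no', and for the remaining characters it is 'yes'.
lateral line (derived state 'no') is shared by Taxon 6, Taxon 7, and Taxon 8 — a synapomorphy uniting that clade.
webbed digits (derived state 'no') is shared by Taxon 6 and Taxon 8 — a synapomorphy uniting that clade.
sclerotic ring (derived state 'no') is unique to Taxon 9 (autapomorphy; uninformative for grouping).
retractile claws (derived state 'yes') is unique to Taxon 3 (autapomorphy; uninformative for grouping).
All ingroup taxa share the derived state 'no' for nectar spur; it defines the ingroup but does not resolve relationships within it.
nictitating membrane: derived state 'yes' in Taxon 3, Taxon 6, Taxon 7, and Taxon 8 only — synapomorphy for {Taxon 3, Taxon 6, Taxon 7, Taxon 8}.
Most parsimonious ingroup topology: ((((Taxon 6,Taxon 8),Taxon 7),Taxon 3),Taxon 9).
Taxon 6 and Taxon 7 share a more recent common ancestor with each other than either does with Taxon 3, so Taxon 3 is the least closely related of the three.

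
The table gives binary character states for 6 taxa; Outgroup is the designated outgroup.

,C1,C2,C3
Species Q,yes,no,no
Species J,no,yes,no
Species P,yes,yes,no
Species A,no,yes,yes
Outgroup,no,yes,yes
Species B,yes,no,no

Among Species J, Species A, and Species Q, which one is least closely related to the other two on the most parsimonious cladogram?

Species A

Character polarity is set by the outgroup: the derived state is whichever differs from the outgroup's state, so for C2, C3 the derived state is 'no', and for the remaining characters it is 'yes'.
Only Species B, Species P, and Species Q show the derived state 'yes' for C1, supporting them as a clade.
C2 (derived state 'no') is shared by Species B and Species Q — a synapomorphy uniting that clade.
C3 (derived state 'no') is shared by Species B, Species J, Species P, and Species Q — a synapomorphy uniting that clade.
Most parsimonious ingroup topology: ((((Species Q,Species B),Species P),Species J),Species A).
Species Q and Species J share a more recent common ancestor with each other than either does with Species A, so Species A is the least closely related of the three.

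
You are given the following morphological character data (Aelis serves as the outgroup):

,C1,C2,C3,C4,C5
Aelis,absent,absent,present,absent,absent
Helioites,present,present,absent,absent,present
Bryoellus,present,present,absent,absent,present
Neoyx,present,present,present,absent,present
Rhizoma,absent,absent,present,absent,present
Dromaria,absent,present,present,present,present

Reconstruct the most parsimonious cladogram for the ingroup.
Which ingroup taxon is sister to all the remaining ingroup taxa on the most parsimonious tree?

Rhizoma

Character polarity is set by the outgroup: the derived state is whichever differs from the outgroup's state, so for C3 the derived state is 'absent', and for the remaining characters it is 'present'.
C1 (derived state 'present') is shared by Bryoellus, Helioites, and Neoyx — a synapomorphy uniting that clade.
Only Bryoellus, Dromaria, Helioites, and Neoyx show the derived state 'present' for C2, supporting them as a clade.
C3 (derived state 'absent') is shared by Bryoellus and Helioites — a synapomorphy uniting that clade.
C4 (derived state 'present') is unique to Dromaria (autapomorphy; uninformative for grouping).
C5 (derived state 'present') is shared by all ingroup taxa — unites the whole ingroup.
Most parsimonious ingroup topology: (((Neoyx,(Bryoellus,Helioites)),Dromaria),Rhizoma).
Rhizoma is sister to the clade containing all other ingroup taxa, so it is the earliest-diverging (most basal) ingroup lineage.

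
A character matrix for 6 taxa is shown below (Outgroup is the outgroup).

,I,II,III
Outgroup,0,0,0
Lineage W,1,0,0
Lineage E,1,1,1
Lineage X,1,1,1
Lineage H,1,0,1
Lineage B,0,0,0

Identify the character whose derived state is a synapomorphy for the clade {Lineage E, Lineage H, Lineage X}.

III

The outgroup has state '0' for every character, so '1' is the derived state throughout.
I: derived state '1' in Lineage E, Lineage H, Lineage W, and Lineage X only — synapomorphy for {Lineage E, Lineage H, Lineage W, Lineage X}.
II: derived state '1' in Lineage E and Lineage X only — synapomorphy for {Lineage E, Lineage X}.
III (derived state '1') is shared by Lineage E, Lineage H, and Lineage X — a synapomorphy uniting that clade.
Most parsimonious ingroup topology: ((Lineage W,((Lineage E,Lineage X),Lineage H)),Lineage B).
The clade {Lineage E, Lineage H, Lineage X} is supported by III: its derived state '1' occurs in exactly those taxa and in no other taxon (including the outgroup).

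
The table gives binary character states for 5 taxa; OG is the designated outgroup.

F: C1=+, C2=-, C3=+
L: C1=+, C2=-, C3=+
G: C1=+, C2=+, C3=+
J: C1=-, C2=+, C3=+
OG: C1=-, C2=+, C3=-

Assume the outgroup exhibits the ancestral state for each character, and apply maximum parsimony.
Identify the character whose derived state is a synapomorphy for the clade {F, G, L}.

C1

Character polarity is set by the outgroup: the derived state is whichever differs from the outgroup's state, so for C2 the derived state is '-', and for the remaining characters it is '+'.
C1: derived state '+' in F, G, and L only — synapomorphy for {F, G, L}.
C2 (derived state '-') is shared by F and L — a synapomorphy uniting that clade.
All ingroup taxa share the derived state '+' for C3; it defines the ingroup but does not resolve relationships within it.
Most parsimonious ingroup topology: (J,(G,(F,L))).
The clade {F, G, L} is supported by C1: its derived state '+' occurs in exactly those taxa and in no other taxon (including the outgroup).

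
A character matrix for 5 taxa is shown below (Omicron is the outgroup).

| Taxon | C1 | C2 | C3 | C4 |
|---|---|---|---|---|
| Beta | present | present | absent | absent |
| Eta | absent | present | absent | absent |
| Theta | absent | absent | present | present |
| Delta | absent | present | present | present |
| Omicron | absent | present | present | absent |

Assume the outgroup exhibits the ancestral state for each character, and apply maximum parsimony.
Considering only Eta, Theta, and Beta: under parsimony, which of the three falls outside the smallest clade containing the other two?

Theta

Character polarity is set by the outgroup: the derived state is whichever differs from the outgroup's state, so for C2, C3 the derived state is 'absent', and for the remaining characters it is 'present'.
C1: derived state 'present' in Beta only — an autapomorphy, so it tells us nothing about relationships among taxa.
C2 (derived state 'absent') is unique to Theta (autapomorphy; uninformative for grouping).
Only Beta and Eta show the derived state 'absent' for C3, supporting them as a clade.
Only Delta and Theta show the derived state 'present' for C4, supporting them as a clade.
Most parsimonious ingroup topology: ((Beta,Eta),(Theta,Delta)).
Eta and Beta share a more recent common ancestor with each other than either does with Theta, so Theta is the least closely related of the three.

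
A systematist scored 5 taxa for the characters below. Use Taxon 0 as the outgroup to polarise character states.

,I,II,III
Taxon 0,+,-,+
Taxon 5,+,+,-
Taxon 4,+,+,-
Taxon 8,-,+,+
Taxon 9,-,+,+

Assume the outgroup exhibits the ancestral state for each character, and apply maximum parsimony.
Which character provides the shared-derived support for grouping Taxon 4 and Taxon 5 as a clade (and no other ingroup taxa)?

III

Character polarity is set by the outgroup: the derived state is whichever differs from the outgroup's state, so for I, III the derived state is '-', and for the remaining characters it is '+'.
I (derived state '-') is shared by Taxon 8 and Taxon 9 — a synapomorphy uniting that clade.
II (derived state '+') is shared by all ingroup taxa — unites the whole ingroup.
III (derived state '-') is shared by Taxon 4 and Taxon 5 — a synapomorphy uniting that clade.
Most parsimonious ingroup topology: ((Taxon 5,Taxon 4),(Taxon 8,Taxon 9)).
The clade {Taxon 4, Taxon 5} is supported by III: its derived state '-' occurs in exactly those taxa and in no other taxon (including the outgroup).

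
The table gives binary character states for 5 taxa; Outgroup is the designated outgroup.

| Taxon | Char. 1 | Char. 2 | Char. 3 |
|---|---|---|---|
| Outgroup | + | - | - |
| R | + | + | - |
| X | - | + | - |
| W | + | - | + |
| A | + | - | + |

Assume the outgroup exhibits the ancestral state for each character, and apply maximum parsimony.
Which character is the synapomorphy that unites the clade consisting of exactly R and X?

Character polarity is set by the outgroup: the derived state is whichever differs from the outgroup's state, so for Char. 1 the derived state is '-', and for the remaining characters it is '+'.
Char. 1 (derived state '-') is unique to X (autapomorphy; uninformative for grouping).
Char. 2 (derived state '+') is shared by R and X — a synapomorphy uniting that clade.
Only A and W show the derived state '+' for Char. 3, supporting them as a clade.
Most parsimonious ingroup topology: ((R,X),(W,A)).
The clade {R, X} is supported by Char. 2: its derived state '+' occurs in exactly those taxa and in no other taxon (including the outgroup).

Char. 2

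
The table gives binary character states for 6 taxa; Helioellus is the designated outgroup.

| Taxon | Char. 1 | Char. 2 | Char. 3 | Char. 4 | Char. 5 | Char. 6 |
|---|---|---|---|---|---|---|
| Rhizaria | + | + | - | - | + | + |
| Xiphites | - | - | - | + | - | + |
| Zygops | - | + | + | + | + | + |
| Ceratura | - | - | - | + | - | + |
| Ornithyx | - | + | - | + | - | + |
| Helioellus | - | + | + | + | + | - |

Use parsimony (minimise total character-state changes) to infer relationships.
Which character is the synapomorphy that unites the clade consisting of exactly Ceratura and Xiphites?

Character polarity is set by the outgroup: the derived state is whichever differs from the outgroup's state, so for Char. 2, Char. 3, Char. 4, Char. 5 the derived state is '-', and for the remaining characters it is '+'.
Char. 1: derived state '+' in Rhizaria only — an autapomorphy, so it tells us nothing about relationships among taxa.
Only Ceratura and Xiphites show the derived state '-' for Char. 2, supporting them as a clade.
Char. 3 (derived state '-') is shared by Ceratura, Ornithyx, Rhizaria, and Xiphites — a synapomorphy uniting that clade.
Char. 4: derived state '-' in Rhizaria only — an autapomorphy, so it tells us nothing about relationships among taxa.
Only Ceratura, Ornithyx, and Xiphites show the derived state '-' for Char. 5, supporting them as a clade.
All ingroup taxa share the derived state '+' for Char. 6; it defines the ingroup but does not resolve relationships within it.
Most parsimonious ingroup topology: ((((Xiphites,Ceratura),Ornithyx),Rhizaria),Zygops).
The clade {Ceratura, Xiphites} is supported by Char. 2: its derived state '-' occurs in exactly those taxa and in no other taxon (including the outgroup).

Char. 2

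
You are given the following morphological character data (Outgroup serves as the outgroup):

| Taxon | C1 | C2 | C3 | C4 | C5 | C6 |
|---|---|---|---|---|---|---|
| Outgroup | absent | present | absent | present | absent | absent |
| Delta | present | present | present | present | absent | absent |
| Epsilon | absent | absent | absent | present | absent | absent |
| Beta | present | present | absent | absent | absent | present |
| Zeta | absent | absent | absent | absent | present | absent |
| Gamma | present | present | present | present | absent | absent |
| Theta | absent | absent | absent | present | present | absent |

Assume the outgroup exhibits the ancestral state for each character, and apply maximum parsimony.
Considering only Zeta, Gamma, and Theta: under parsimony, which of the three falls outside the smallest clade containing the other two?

Character polarity is set by the outgroup: the derived state is whichever differs from the outgroup's state, so for C2, C4 the derived state is 'absent', and for the remaining characters it is 'present'.
Only Beta, Delta, and Gamma show the derived state 'present' for C1, supporting them as a clade.
C2: derived state 'absent' in Epsilon, Theta, and Zeta only — synapomorphy for {Epsilon, Theta, Zeta}.
Only Delta and Gamma show the derived state 'present' for C3, supporting them as a clade.
C4 groups Beta and Zeta, which is incompatible with the clades supported by the remaining characters; treating it as convergent (homoplasy) costs fewer steps than any alternative tree.
C5: derived state 'present' in Theta and Zeta only — synapomorphy for {Theta, Zeta}.
C6: derived state 'present' in Beta only — an autapomorphy, so it tells us nothing about relationships among taxa.
Most parsimonious ingroup topology: (((Delta,Gamma),Beta),(Epsilon,(Zeta,Theta))).
Theta and Zeta share a more recent common ancestor with each other than either does with Gamma, so Gamma is the least closely related of the three.

Gamma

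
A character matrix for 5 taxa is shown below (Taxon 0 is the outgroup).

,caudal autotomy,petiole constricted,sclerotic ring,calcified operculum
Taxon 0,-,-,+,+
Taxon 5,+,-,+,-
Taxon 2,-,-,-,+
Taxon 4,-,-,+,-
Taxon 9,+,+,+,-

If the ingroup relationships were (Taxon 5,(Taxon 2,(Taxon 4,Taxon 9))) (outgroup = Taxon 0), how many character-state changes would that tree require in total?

6

Map each character onto (Taxon 5,(Taxon 2,(Taxon 4,Taxon 9))) (rooted by Taxon 0) and count the minimum state changes it requires (Fitch parsimony):
caudal autotomy: 2; petiole constricted: 1; sclerotic ring: 1; calcified operculum: 2.
Total tree length = 6.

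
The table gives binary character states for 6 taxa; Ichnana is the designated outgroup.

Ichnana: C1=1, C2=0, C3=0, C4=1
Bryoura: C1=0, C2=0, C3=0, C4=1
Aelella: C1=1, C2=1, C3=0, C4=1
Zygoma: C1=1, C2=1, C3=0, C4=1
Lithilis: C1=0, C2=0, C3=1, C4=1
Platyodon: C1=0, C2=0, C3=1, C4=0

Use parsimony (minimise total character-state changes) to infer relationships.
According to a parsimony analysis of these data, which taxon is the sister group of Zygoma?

Aelella

Character polarity is set by the outgroup: the derived state is whichever differs from the outgroup's state, so for C1, C4 the derived state is '0', and for the remaining characters it is '1'.
Only Bryoura, Lithilis, and Platyodon show the derived state '0' for C1, supporting them as a clade.
C2 (derived state '1') is shared by Aelella and Zygoma — a synapomorphy uniting that clade.
Only Lithilis and Platyodon show the derived state '1' for C3, supporting them as a clade.
C4: derived state '0' in Platyodon only — an autapomorphy, so it tells us nothing about relationships among taxa.
Most parsimonious ingroup topology: ((Bryoura,(Lithilis,Platyodon)),(Aelella,Zygoma)).
Zygoma and Aelella form a cherry on this tree, so they are sister taxa.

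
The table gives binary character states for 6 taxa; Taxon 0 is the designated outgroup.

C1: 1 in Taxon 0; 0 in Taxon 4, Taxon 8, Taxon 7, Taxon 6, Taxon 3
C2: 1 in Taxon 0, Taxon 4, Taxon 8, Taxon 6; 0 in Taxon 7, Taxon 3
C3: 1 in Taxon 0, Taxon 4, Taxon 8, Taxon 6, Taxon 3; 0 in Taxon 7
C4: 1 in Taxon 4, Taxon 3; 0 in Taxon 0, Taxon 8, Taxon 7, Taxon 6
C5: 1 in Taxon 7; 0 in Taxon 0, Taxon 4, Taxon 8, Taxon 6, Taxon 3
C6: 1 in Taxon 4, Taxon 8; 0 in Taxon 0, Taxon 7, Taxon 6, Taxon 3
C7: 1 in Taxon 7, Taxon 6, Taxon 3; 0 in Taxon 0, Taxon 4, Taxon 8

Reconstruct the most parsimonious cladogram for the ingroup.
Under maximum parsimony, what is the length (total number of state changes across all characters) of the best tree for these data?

Character polarity is set by the outgroup: the derived state is whichever differs from the outgroup's state, so for C1, C2, C3 the derived state is '0', and for the remaining characters it is '1'.
All ingroup taxa share the derived state '0' for C1; it defines the ingroup but does not resolve relationships within it.
Only Taxon 3 and Taxon 7 show the derived state '0' for C2, supporting them as a clade.
C3 (derived state '0') is unique to Taxon 7 (autapomorphy; uninformative for grouping).
C4 (state '1') occurs in Taxon 3 and Taxon 4 but conflicts with the nesting implied by the other characters — most parsimoniously interpreted as homoplasy.
C5: derived state '1' in Taxon 7 only — an autapomorphy, so it tells us nothing about relationships among taxa.
C6: derived state '1' in Taxon 4 and Taxon 8 only — synapomorphy for {Taxon 4, Taxon 8}.
C7: derived state '1' in Taxon 3, Taxon 6, and Taxon 7 only — synapomorphy for {Taxon 3, Taxon 6, Taxon 7}.
Most parsimonious ingroup topology: ((Taxon 4,Taxon 8),((Taxon 7,Taxon 3),Taxon 6)).
Changes per character on this tree: C1: 1; C2: 1; C3: 1; C4: 2; C5: 1; C6: 1; C7: 1.
Total = 8.

8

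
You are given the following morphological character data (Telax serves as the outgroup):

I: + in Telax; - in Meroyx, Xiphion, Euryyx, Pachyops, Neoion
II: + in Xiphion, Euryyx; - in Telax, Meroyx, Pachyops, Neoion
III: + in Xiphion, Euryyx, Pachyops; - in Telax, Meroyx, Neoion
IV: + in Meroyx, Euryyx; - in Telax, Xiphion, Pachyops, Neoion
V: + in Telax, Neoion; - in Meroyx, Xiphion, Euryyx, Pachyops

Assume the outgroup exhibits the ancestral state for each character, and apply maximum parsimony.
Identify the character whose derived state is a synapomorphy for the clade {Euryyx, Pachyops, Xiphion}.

III

Character polarity is set by the outgroup: the derived state is whichever differs from the outgroup's state, so for I, V the derived state is '-', and for the remaining characters it is '+'.
All ingroup taxa share the derived state '-' for I; it defines the ingroup but does not resolve relationships within it.
II (derived state '+') is shared by Euryyx and Xiphion — a synapomorphy uniting that clade.
III: derived state '+' in Euryyx, Pachyops, and Xiphion only — synapomorphy for {Euryyx, Pachyops, Xiphion}.
IV (state '+') occurs in Euryyx and Meroyx but conflicts with the nesting implied by the other characters — most parsimoniously interpreted as homoplasy.
Only Euryyx, Meroyx, Pachyops, and Xiphion show the derived state '-' for V, supporting them as a clade.
Most parsimonious ingroup topology: ((Meroyx,((Xiphion,Euryyx),Pachyops)),Neoion).
The clade {Euryyx, Pachyops, Xiphion} is supported by III: its derived state '+' occurs in exactly those taxa and in no other taxon (including the outgroup).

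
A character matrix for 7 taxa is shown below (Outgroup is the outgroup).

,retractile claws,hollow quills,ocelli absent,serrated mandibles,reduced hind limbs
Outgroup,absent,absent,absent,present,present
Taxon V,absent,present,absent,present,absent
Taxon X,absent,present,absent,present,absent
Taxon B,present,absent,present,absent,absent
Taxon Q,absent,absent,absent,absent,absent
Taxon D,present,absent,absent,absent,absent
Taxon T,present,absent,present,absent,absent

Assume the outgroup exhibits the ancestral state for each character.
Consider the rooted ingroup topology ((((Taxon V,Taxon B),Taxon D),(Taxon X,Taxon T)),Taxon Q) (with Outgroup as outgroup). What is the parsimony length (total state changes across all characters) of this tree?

11

Map each character onto ((((Taxon V,Taxon B),Taxon D),(Taxon X,Taxon T)),Taxon Q) (rooted by Outgroup) and count the minimum state changes it requires (Fitch parsimony):
retractile claws: 3; hollow quills: 2; ocelli absent: 2; serrated mandibles: 3; reduced hind limbs: 1.
Total tree length = 11.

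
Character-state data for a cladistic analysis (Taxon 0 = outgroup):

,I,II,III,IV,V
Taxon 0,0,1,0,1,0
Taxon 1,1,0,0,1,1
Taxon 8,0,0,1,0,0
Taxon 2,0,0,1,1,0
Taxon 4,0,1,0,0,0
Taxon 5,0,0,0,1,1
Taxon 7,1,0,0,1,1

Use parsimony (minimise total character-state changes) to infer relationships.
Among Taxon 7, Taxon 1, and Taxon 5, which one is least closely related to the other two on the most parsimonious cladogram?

Character polarity is set by the outgroup: the derived state is whichever differs from the outgroup's state, so for II, IV the derived state is '0', and for the remaining characters it is '1'.
I: derived state '1' in Taxon 1 and Taxon 7 only — synapomorphy for {Taxon 1, Taxon 7}.
II (derived state '0') is shared by Taxon 1, Taxon 2, Taxon 5, Taxon 7, and Taxon 8 — a synapomorphy uniting that clade.
III: derived state '1' in Taxon 2 and Taxon 8 only — synapomorphy for {Taxon 2, Taxon 8}.
IV groups Taxon 4 and Taxon 8, which is incompatible with the clades supported by the remaining characters; treating it as convergent (homoplasy) costs fewer steps than any alternative tree.
V: derived state '1' in Taxon 1, Taxon 5, and Taxon 7 only — synapomorphy for {Taxon 1, Taxon 5, Taxon 7}.
Most parsimonious ingroup topology: ((((Taxon 1,Taxon 7),Taxon 5),(Taxon 8,Taxon 2)),Taxon 4).
Taxon 1 and Taxon 7 share a more recent common ancestor with each other than either does with Taxon 5, so Taxon 5 is the least closely related of the three.

Taxon 5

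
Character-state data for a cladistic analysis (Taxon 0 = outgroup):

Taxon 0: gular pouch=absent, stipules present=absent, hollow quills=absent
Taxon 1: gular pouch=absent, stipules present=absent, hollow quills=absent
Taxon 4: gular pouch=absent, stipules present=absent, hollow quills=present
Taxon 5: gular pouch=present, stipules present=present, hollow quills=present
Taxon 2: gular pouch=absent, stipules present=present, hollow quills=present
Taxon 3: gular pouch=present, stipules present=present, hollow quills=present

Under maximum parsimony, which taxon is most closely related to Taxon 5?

Taxon 3

The outgroup has state 'absent' for every character, so 'present' is the derived state throughout.
gular pouch: derived state 'present' in Taxon 3 and Taxon 5 only — synapomorphy for {Taxon 3, Taxon 5}.
stipules present: derived state 'present' in Taxon 2, Taxon 3, and Taxon 5 only — synapomorphy for {Taxon 2, Taxon 3, Taxon 5}.
hollow quills: derived state 'present' in Taxon 2, Taxon 3, Taxon 4, and Taxon 5 only — synapomorphy for {Taxon 2, Taxon 3, Taxon 4, Taxon 5}.
Most parsimonious ingroup topology: (Taxon 1,(Taxon 4,((Taxon 5,Taxon 3),Taxon 2))).
Taxon 5 and Taxon 3 form a cherry on this tree, so they are sister taxa.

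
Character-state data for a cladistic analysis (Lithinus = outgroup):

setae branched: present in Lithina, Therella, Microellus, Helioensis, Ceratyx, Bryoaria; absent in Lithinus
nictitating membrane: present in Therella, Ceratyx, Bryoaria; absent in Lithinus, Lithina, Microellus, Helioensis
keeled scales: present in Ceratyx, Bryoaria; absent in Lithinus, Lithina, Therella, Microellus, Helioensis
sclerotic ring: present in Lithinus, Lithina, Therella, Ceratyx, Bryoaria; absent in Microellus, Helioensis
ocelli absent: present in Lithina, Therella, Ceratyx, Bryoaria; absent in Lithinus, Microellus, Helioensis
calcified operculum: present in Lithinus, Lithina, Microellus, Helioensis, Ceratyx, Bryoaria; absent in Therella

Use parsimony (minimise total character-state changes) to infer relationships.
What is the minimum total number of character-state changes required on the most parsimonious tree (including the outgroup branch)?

Character polarity is set by the outgroup: the derived state is whichever differs from the outgroup's state, so for sclerotic ring, calcified operculum the derived state is 'absent', and for the remaining characters it is 'present'.
All ingroup taxa share the derived state 'present' for setae branched; it defines the ingroup but does not resolve relationships within it.
nictitating membrane (derived state 'present') is shared by Bryoaria, Ceratyx, and Therella — a synapomorphy uniting that clade.
Only Bryoaria and Ceratyx show the derived state 'present' for keeled scales, supporting them as a clade.
sclerotic ring (derived state 'absent') is shared by Helioensis and Microellus — a synapomorphy uniting that clade.
ocelli absent: derived state 'present' in Bryoaria, Ceratyx, Lithina, and Therella only — synapomorphy for {Bryoaria, Ceratyx, Lithina, Therella}.
calcified operculum (derived state 'absent') is unique to Therella (autapomorphy; uninformative for grouping).
Most parsimonious ingroup topology: ((Lithina,(Therella,(Ceratyx,Bryoaria))),(Microellus,Helioensis)).
Changes per character on this tree: setae branched: 1; nictitating membrane: 1; keeled scales: 1; sclerotic ring: 1; ocelli absent: 1; calcified operculum: 1.
Total = 6.

6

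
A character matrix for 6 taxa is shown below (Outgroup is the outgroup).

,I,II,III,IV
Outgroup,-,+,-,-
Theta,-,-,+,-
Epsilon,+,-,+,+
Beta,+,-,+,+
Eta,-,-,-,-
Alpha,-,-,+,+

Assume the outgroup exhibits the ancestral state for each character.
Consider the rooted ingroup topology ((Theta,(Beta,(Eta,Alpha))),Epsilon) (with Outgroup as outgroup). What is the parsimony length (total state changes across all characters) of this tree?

8

Map each character onto ((Theta,(Beta,(Eta,Alpha))),Epsilon) (rooted by Outgroup) and count the minimum state changes it requires (Fitch parsimony):
I: 2; II: 1; III: 2; IV: 3.
Total tree length = 8.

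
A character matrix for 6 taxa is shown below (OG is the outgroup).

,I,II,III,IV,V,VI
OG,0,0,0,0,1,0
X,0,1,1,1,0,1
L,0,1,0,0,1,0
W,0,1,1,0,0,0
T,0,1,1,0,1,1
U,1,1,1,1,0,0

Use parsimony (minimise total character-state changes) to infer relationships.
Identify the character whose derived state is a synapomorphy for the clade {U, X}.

IV

Character polarity is set by the outgroup: the derived state is whichever differs from the outgroup's state, so for V the derived state is '0', and for the remaining characters it is '1'.
I (derived state '1') is unique to U (autapomorphy; uninformative for grouping).
II (derived state '1') is shared by all ingroup taxa — unites the whole ingroup.
III: derived state '1' in T, U, W, and X only — synapomorphy for {T, U, W, X}.
IV (derived state '1') is shared by U and X — a synapomorphy uniting that clade.
Only U, W, and X show the derived state '0' for V, supporting them as a clade.
VI groups T and X, which is incompatible with the clades supported by the remaining characters; treating it as convergent (homoplasy) costs fewer steps than any alternative tree.
Most parsimonious ingroup topology: ((((X,U),W),T),L).
The clade {U, X} is supported by IV: its derived state '1' occurs in exactly those taxa and in no other taxon (including the outgroup).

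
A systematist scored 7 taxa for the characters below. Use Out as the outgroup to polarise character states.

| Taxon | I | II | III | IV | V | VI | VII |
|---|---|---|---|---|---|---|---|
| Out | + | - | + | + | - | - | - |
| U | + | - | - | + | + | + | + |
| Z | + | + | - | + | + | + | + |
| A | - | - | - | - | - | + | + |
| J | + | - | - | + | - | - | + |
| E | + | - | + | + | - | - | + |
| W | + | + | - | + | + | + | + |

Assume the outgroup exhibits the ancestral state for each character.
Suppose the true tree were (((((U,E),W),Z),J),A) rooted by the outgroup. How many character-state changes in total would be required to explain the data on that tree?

12

Map each character onto (((((U,E),W),Z),J),A) (rooted by Out) and count the minimum state changes it requires (Fitch parsimony):
I: 1; II: 2; III: 2; IV: 1; V: 2; VI: 3; VII: 1.
Total tree length = 12.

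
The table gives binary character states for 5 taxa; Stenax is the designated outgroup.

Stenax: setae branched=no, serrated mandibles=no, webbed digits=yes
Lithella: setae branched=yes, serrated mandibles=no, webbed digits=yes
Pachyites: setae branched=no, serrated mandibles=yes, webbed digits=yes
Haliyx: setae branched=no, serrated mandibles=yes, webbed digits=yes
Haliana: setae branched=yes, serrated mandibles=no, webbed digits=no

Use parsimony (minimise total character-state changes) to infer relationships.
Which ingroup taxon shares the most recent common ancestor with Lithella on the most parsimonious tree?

Character polarity is set by the outgroup: the derived state is whichever differs from the outgroup's state, so for webbed digits the derived state is 'no', and for the remaining characters it is 'yes'.
Only Haliana and Lithella show the derived state 'yes' for setae branched, supporting them as a clade.
serrated mandibles (derived state 'yes') is shared by Haliyx and Pachyites — a synapomorphy uniting that clade.
webbed digits: derived state 'no' in Haliana only — an autapomorphy, so it tells us nothing about relationships among taxa.
Most parsimonious ingroup topology: ((Lithella,Haliana),(Pachyites,Haliyx)).
Lithella and Haliana form a cherry on this tree, so they are sister taxa.

Haliana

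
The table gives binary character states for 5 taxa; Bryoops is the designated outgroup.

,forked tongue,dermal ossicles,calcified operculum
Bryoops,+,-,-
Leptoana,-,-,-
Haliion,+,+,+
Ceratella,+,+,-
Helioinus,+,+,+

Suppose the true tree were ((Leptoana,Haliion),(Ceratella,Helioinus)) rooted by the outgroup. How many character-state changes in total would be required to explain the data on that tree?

5

Map each character onto ((Leptoana,Haliion),(Ceratella,Helioinus)) (rooted by Bryoops) and count the minimum state changes it requires (Fitch parsimony):
forked tongue: 1; dermal ossicles: 2; calcified operculum: 2.
Total tree length = 5.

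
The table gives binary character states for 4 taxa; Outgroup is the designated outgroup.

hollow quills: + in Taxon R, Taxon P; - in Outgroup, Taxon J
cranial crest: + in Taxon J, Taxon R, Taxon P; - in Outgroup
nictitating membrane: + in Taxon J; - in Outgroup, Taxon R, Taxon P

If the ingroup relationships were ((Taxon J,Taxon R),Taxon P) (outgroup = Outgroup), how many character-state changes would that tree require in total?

4

Map each character onto ((Taxon J,Taxon R),Taxon P) (rooted by Outgroup) and count the minimum state changes it requires (Fitch parsimony):
hollow quills: 2; cranial crest: 1; nictitating membrane: 1.
Total tree length = 4.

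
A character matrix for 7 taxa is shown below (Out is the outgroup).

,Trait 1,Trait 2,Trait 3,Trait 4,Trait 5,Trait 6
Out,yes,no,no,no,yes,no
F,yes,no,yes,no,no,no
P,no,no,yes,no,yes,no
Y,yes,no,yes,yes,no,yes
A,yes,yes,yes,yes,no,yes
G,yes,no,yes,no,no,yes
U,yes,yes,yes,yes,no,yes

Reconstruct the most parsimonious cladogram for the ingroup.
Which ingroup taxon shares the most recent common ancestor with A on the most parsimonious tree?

Character polarity is set by the outgroup: the derived state is whichever differs from the outgroup's state, so for Trait 1, Trait 5 the derived state is 'no', and for the remaining characters it is 'yes'.
Trait 1 (derived state 'no') is unique to P (autapomorphy; uninformative for grouping).
Trait 2: derived state 'yes' in A and U only — synapomorphy for {A, U}.
Trait 3 (derived state 'yes') is shared by all ingroup taxa — unites the whole ingroup.
Trait 4: derived state 'yes' in A, U, and Y only — synapomorphy for {A, U, Y}.
Trait 5 (derived state 'no') is shared by A, F, G, U, and Y — a synapomorphy uniting that clade.
Trait 6 (derived state 'yes') is shared by A, G, U, and Y — a synapomorphy uniting that clade.
Most parsimonious ingroup topology: ((F,((Y,(A,U)),G)),P).
A and U form a cherry on this tree, so they are sister taxa.

U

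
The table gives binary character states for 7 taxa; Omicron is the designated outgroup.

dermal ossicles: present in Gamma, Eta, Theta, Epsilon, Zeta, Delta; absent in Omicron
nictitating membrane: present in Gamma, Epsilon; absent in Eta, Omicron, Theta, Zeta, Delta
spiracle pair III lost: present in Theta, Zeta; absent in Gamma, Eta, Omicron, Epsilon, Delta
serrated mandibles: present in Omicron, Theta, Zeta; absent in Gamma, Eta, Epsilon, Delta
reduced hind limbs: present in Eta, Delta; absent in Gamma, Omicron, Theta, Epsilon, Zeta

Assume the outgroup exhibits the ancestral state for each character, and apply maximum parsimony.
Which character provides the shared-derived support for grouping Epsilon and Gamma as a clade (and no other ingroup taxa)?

nictitating membrane

Character polarity is set by the outgroup: the derived state is whichever differs from the outgroup's state, so for serrated mandibles the derived state is 'absent', and for the remaining characters it is 'present'.
All ingroup taxa share the derived state 'present' for dermal ossicles; it defines the ingroup but does not resolve relationships within it.
nictitating membrane: derived state 'present' in Epsilon and Gamma only — synapomorphy for {Epsilon, Gamma}.
spiracle pair III lost (derived state 'present') is shared by Theta and Zeta — a synapomorphy uniting that clade.
Only Delta, Epsilon, Eta, and Gamma show the derived state 'absent' for serrated mandibles, supporting them as a clade.
Only Delta and Eta show the derived state 'present' for reduced hind limbs, supporting them as a clade.
Most parsimonious ingroup topology: (((Delta,Eta),(Epsilon,Gamma)),(Theta,Zeta)).
The clade {Epsilon, Gamma} is supported by nictitating membrane: its derived state 'present' occurs in exactly those taxa and in no other taxon (including the outgroup).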